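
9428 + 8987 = 18415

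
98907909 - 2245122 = 96662787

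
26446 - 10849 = 15597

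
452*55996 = 25310192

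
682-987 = -305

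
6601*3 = 19803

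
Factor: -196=-1*2^2*7^2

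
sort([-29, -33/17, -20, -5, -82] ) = [-82, -29, -20, -5, -33/17] 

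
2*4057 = 8114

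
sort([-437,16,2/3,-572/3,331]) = [-437,-572/3,2/3,16,331]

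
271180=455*596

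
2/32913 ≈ 0.0000608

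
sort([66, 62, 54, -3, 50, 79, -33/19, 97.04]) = [-3, -33/19, 50, 54, 62, 66, 79, 97.04]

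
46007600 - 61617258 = -15609658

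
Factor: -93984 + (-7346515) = -1 * 11^1 * 676409^1 = -7440499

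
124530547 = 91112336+33418211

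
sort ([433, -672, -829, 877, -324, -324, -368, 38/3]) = [-829, -672, -368, -324, -324, 38/3, 433, 877]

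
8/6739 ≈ 0.00119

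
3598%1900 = 1698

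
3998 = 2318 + 1680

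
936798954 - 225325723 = 711473231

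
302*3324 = 1003848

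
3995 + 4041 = 8036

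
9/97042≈0.0000927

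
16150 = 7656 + 8494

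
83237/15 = 5549 + 2/15 ≈ 5549.13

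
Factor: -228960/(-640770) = 2^4*3^2*13^(-1)*31^(-1) = 144/403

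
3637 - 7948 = -4311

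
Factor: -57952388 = -1*2^2*13^1*17^1*65557^1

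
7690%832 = 202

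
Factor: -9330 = -1 * 2^1 * 3^1 * 5^1 * 311^1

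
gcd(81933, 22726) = 1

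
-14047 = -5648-8399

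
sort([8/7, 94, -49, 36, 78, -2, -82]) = [-82, -49, -2, 8/7, 36, 78, 94]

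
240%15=0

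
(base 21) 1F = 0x24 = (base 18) 20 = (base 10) 36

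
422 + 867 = 1289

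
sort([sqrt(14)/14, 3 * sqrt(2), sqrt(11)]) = [sqrt(14)/14, sqrt(11), 3 * sqrt(2)]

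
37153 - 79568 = -42415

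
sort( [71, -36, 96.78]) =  [-36, 71, 96.78]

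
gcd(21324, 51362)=2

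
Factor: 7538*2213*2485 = 2^1*5^1*7^1*71^1*2213^1*3769^1 = 41453761090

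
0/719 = 0 = 0.00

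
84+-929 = -845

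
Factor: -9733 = -1*9733^1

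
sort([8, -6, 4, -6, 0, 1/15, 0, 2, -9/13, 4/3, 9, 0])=[-6, -6, -9/13, 0, 0, 0, 1/15, 4/3, 2, 4, 8, 9]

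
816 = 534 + 282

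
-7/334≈-0.0210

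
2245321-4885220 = -2639899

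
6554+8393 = 14947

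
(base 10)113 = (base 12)95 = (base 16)71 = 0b1110001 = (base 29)3q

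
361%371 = 361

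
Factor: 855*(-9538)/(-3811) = 2^1*3^2*5^1*19^2*37^(-1)*103^(-1)*251^1 = 8154990/3811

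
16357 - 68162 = -51805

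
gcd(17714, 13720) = 2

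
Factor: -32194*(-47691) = 2^1*3^2*7^1*757^1*16097^1 = 1535364054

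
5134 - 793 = 4341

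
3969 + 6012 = 9981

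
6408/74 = 86 + 22/37 ≈ 86.59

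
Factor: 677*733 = 677^1*733^1 = 496241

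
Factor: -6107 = -1 * 31^1 * 197^1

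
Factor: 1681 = 41^2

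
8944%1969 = 1068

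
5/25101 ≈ 0.000199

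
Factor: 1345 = 5^1*269^1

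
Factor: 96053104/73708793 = 2^4 * 7^1 * 29^1 * 31^ (-1) * 29573^1 * 2377703^ (-1)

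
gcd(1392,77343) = 87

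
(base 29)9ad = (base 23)ek6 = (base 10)7872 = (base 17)1a41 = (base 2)1111011000000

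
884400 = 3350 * 264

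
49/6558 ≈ 0.00747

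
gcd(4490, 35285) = 5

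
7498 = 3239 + 4259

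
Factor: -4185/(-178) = 2^(-1)*3^3*5^1*31^1*89^(-1)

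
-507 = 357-864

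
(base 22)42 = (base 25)3f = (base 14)66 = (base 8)132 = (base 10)90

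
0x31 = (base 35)1e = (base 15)34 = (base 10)49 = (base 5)144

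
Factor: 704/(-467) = -1 * 2^6 * 11^1 * 467^(-1)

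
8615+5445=14060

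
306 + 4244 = 4550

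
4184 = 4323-139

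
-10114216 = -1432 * 7063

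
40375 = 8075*5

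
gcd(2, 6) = 2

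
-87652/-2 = 43826 = 43826.00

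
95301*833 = 79385733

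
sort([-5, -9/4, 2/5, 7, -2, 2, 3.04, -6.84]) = [-6.84, -5, -9/4, -2, 2/5, 2, 3.04, 7]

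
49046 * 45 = 2207070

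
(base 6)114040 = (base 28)cjk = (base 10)9960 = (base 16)26e8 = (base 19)18b4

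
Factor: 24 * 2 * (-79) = -1 * 2^4 * 3^1 * 79^1 = -3792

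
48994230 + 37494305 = 86488535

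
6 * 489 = 2934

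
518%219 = 80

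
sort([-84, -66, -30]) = [-84, -66, -30]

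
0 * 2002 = 0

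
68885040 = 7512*9170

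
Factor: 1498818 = 2^1*3^1*23^1*10861^1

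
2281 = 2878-597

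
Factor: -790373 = -1*239^1*3307^1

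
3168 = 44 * 72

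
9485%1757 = 700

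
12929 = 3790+9139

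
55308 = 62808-7500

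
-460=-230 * 2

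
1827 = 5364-3537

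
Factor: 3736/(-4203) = -1*2^3*3^(-2) = -8/9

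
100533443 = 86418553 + 14114890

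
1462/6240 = 731/3120 ≈ 0.234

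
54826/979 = 56 + 2/979 ≈ 56.00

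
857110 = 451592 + 405518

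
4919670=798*6165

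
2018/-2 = -1009 = -1009.00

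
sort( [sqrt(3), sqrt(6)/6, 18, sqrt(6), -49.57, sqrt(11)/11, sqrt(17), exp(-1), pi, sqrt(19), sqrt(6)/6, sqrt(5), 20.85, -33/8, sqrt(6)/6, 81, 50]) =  [-49.57, -33/8, sqrt(11)/11, exp(-1), sqrt(6)/6, sqrt(6)/6, sqrt(6)/6, sqrt(3), sqrt(5), sqrt(6), pi, sqrt(17), sqrt(19), 18, 20.85, 50, 81]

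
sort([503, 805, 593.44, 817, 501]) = [501, 503, 593.44, 805, 817]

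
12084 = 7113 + 4971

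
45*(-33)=-1485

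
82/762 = 41/381 ≈ 0.108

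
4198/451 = 9 + 139/451 ≈ 9.31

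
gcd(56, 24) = 8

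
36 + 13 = 49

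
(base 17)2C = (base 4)232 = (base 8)56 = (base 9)51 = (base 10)46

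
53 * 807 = 42771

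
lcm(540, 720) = 2160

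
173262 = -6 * (-28877)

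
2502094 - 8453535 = -5951441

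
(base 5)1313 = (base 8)320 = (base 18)ba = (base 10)208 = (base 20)a8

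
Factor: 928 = 2^5*29^1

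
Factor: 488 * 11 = 2^3 * 11^1 * 61^1 = 5368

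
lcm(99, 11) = 99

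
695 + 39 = 734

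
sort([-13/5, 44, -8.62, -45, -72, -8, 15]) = [-72, -45, -8.62, -8, -13/5, 15, 44]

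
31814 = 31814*1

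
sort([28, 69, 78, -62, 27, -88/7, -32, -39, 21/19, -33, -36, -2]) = [-62, -39, -36, -33, -32, -88/7, -2, 21/19, 27, 28, 69, 78]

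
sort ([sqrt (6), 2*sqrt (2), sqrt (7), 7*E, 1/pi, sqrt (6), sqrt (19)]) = [1/pi, sqrt (6), sqrt (6), sqrt (7), 2*sqrt (2), sqrt (19), 7*E]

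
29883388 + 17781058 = 47664446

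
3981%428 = 129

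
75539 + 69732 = 145271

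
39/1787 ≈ 0.0218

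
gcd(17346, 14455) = 2891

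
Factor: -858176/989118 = -1*2^5*3^(-3)*11^1*13^(-1)*23^1*53^1*1409^(-1) = -429088/494559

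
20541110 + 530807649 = 551348759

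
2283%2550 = 2283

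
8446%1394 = 82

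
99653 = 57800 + 41853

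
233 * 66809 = 15566497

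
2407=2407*1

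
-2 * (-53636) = 107272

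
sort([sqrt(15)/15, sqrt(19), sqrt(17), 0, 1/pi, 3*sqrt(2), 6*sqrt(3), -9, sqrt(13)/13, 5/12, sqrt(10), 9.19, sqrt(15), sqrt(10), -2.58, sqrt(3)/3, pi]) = [-9, -2.58, 0, sqrt(15)/15, sqrt(13)/13, 1/pi, 5/12, sqrt(3)/3, pi, sqrt(10), sqrt(10), sqrt(15), sqrt(17), 3*sqrt(2), sqrt(19), 9.19, 6*sqrt(3)]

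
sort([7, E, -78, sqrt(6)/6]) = [-78, sqrt(6)/6, E, 7]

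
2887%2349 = 538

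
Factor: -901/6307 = -1*7^(-1) = -1/7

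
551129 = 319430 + 231699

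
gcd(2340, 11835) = 45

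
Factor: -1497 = -1 * 3^1 * 499^1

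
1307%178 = 61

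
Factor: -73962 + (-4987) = -1 * 13^1 * 6073^1 = -78949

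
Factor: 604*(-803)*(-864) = 2^7*3^3*11^1*73^1*151^1 = 419050368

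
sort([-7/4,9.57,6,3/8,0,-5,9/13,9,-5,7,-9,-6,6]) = [-9,-6,-5,-5,-7/4,0,3/8,9/13,6,6,7,9,9.57]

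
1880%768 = 344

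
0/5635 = 0 = 0.00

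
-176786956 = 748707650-925494606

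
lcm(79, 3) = 237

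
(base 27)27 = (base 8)75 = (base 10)61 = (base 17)3a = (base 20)31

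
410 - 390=20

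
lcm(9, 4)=36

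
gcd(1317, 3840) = 3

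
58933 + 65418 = 124351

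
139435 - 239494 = -100059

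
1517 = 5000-3483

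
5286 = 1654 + 3632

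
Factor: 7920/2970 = 2^3*3^(-1) = 8/3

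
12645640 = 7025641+5619999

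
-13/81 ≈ -0.160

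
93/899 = 3/29 ≈ 0.103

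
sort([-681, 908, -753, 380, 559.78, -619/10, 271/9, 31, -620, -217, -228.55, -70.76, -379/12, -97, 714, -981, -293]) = [-981, -753, -681, -620, -293, -228.55, -217, -97, -70.76, -619/10, -379/12, 271/9, 31, 380, 559.78, 714, 908]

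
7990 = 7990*1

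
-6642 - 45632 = -52274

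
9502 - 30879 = -21377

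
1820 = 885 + 935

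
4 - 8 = -4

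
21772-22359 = -587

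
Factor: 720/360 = 2^1 = 2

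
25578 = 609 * 42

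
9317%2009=1281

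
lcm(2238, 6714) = 6714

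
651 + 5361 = 6012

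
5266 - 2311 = 2955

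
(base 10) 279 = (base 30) 99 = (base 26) aj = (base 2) 100010111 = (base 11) 234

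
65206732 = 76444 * 853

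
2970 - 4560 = -1590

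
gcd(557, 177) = 1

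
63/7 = 9 = 9.00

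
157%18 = 13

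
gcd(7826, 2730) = 182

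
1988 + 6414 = 8402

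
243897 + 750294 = 994191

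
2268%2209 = 59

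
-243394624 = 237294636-480689260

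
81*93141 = 7544421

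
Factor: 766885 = 5^1*7^1*21911^1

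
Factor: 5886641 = 17^2*20369^1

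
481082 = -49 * (-9818)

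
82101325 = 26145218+55956107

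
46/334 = 23/167 ≈ 0.138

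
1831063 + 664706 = 2495769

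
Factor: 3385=5^1*677^1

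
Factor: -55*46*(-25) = 2^1*5^3*11^1*23^1 = 63250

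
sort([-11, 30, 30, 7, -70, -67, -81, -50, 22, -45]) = [-81, -70, -67, -50, -45, -11, 7, 22, 30, 30]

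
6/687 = 2/229 ≈ 0.00873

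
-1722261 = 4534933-6257194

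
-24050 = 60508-84558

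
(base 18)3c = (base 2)1000010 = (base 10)66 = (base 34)1w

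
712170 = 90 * 7913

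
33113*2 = 66226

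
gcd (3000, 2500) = 500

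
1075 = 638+437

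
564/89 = 6 + 30/89 ≈ 6.34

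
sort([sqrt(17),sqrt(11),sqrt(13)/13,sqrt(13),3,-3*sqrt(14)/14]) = [-3*sqrt(14)/14,sqrt(13)/13,3,sqrt(11),sqrt(13),sqrt(17)]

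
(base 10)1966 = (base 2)11110101110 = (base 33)1qj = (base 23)3gb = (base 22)418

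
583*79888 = 46574704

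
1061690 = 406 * 2615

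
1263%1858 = 1263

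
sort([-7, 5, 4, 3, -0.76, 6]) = [-7, -0.76, 3, 4, 5, 6]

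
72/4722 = 12/787 ≈ 0.0152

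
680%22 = 20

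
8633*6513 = 56226729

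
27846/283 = 98 + 112/283 ≈ 98.40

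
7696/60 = 1924/15 ≈ 128.27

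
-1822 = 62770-64592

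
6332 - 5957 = 375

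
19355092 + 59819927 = 79175019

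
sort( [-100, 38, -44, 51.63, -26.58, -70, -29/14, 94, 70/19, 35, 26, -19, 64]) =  [-100, -70, -44, -26.58, -19, -29/14, 70/19, 26, 35, 38, 51.63, 64, 94]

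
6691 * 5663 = 37891133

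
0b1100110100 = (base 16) 334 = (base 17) 2e4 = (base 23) 1cf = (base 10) 820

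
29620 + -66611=-36991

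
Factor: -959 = -1 * 7^1 * 137^1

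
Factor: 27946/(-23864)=-1*2^(-2)*19^(-1)*89^1=-89/76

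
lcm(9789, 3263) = 9789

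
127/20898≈0.00608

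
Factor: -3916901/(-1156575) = 3^(-1) * 5^(-2) * 7^(-1) * 2203^(-1) * 3916901^1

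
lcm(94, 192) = 9024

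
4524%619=191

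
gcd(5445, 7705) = 5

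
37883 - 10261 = 27622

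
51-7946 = -7895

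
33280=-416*(-80)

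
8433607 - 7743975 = 689632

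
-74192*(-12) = 890304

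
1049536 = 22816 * 46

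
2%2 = 0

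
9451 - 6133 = 3318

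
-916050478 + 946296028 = 30245550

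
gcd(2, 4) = 2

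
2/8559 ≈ 0.000234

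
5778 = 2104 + 3674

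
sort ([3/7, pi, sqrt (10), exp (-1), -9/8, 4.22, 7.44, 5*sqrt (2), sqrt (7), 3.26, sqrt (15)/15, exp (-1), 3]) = [-9/8, sqrt (15)/15, exp (-1), exp (-1), 3/7, sqrt (7), 3, pi, sqrt (10), 3.26, 4.22, 5*sqrt (2), 7.44]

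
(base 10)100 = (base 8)144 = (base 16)64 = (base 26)3m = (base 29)3d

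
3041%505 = 11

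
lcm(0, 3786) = 0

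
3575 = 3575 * 1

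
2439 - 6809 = -4370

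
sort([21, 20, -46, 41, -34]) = [-46, -34, 20, 21, 41]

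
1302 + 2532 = 3834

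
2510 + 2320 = 4830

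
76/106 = 38/53 ≈ 0.717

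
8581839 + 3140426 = 11722265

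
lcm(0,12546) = 0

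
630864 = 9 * 70096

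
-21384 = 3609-24993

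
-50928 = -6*8488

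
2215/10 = 443/2 = 221.50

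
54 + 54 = 108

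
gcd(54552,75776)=8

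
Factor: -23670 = -1 * 2^1 * 3^2 * 5^1 * 263^1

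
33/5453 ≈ 0.00605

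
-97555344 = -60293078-37262266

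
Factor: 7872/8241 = 2^6 * 67^(-1) = 64/67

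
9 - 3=6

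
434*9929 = 4309186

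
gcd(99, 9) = 9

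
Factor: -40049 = -1 * 29^1 * 1381^1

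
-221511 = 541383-762894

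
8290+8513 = 16803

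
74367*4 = 297468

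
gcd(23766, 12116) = 466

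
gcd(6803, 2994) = 1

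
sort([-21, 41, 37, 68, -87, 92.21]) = [-87, -21, 37, 41, 68, 92.21]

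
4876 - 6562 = -1686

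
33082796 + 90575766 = 123658562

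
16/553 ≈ 0.0289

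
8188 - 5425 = 2763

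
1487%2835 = 1487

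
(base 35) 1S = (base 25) 2D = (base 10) 63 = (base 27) 29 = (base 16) 3F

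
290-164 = 126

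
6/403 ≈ 0.0149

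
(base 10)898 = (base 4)32002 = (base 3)1020021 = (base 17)31e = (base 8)1602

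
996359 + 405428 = 1401787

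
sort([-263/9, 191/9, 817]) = [-263/9, 191/9, 817]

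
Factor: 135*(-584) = -1*2^3*3^3*5^1*73^1 = -78840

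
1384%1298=86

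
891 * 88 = 78408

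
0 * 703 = 0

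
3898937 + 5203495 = 9102432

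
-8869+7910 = -959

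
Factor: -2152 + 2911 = 3^1*11^1*23^1 = 759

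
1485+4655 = 6140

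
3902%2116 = 1786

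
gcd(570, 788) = 2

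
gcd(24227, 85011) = 1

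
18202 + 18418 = 36620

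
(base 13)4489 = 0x2569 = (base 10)9577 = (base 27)d3j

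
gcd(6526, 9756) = 2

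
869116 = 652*1333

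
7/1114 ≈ 0.00628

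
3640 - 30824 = -27184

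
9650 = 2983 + 6667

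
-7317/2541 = -2439/847 ≈ -2.88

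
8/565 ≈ 0.0142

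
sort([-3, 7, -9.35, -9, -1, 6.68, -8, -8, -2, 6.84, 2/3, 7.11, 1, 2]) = [-9.35, -9, -8, -8, -3, -2, -1, 2/3, 1, 2, 6.68, 6.84, 7, 7.11]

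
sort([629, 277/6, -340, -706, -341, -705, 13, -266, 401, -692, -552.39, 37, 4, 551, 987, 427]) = [-706, -705, -692, -552.39, -341, -340, -266, 4, 13, 37, 277/6, 401, 427, 551, 629, 987]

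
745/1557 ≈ 0.478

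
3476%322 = 256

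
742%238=28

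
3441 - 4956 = -1515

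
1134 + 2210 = 3344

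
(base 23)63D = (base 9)4417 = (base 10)3256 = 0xCB8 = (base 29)3P8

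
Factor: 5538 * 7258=2^2 * 3^1 * 13^1 * 19^1 * 71^1 * 191^1=40194804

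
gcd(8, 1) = 1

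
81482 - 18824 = 62658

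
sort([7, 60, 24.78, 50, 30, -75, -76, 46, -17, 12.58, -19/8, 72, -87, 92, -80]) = [-87, -80, -76, -75, -17, -19/8, 7, 12.58, 24.78, 30, 46, 50, 60, 72, 92]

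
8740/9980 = 437/499 ≈ 0.876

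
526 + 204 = 730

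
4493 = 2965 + 1528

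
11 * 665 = 7315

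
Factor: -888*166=-1*2^4*3^1*37^1*83^1=-147408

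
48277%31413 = 16864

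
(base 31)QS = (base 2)1101000010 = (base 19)25H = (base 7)2301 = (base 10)834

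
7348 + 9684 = 17032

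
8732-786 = 7946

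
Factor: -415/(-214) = 2^(-1) * 5^1 * 83^1 * 107^(-1)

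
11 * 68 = 748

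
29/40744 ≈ 0.000712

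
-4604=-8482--3878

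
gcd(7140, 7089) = 51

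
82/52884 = 41/26442 ≈ 0.00155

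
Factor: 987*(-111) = -1*3^2*7^1*37^1*47^1 = -109557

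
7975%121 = 110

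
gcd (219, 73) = 73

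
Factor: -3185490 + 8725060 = 2^1 * 5^1 * 251^1 * 2207^1 = 5539570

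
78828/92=856+19/23 ≈ 856.83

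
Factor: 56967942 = 2^1 * 3^1 * 41^1 * 367^1 * 631^1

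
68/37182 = 34/18591 ≈ 0.00183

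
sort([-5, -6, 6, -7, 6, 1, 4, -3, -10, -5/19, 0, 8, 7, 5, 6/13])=[-10, -7, -6, -5, -3, -5/19, 0, 6/13, 1, 4, 5, 6, 6, 7, 8]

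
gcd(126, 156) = 6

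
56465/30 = 1882 + 1/6 ≈ 1882.17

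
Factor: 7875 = 3^2 * 5^3 * 7^1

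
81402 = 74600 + 6802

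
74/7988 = 37/3994 ≈ 0.00926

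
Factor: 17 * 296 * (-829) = -1 * 2^3 * 17^1 * 37^1 * 829^1 = -4171528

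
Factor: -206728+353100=2^2 * 23^1 * 37^1 * 43^1=146372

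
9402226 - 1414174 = 7988052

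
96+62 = 158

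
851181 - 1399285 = -548104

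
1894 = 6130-4236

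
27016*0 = 0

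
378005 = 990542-612537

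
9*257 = 2313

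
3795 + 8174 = 11969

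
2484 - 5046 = -2562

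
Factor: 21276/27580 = 3^3*5^(-1)*7^(-1) = 27/35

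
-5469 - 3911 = -9380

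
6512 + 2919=9431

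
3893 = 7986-4093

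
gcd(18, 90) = 18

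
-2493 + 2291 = -202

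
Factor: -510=-1*2^1*3^1*5^1*17^1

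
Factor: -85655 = -1*5^1*37^1*463^1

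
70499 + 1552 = 72051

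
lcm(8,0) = 0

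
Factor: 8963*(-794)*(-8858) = 2^2*43^1*103^1*397^1*8963^1 = 63039037676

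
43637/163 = 267 + 116/163 ≈ 267.71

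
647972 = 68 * 9529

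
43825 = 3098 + 40727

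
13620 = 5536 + 8084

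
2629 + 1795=4424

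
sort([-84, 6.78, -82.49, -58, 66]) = [-84, -82.49, -58, 6.78, 66]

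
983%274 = 161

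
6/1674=1/279 ≈ 0.00358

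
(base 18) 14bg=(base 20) i72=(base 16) 1cae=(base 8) 16256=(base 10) 7342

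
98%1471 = 98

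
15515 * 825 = 12799875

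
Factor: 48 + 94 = 2^1*71^1 = 142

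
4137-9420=-5283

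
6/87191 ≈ 0.0000688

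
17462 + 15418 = 32880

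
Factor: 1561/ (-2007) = -1 * 3^ (-2) * 7^1 = -7/9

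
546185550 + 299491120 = 845676670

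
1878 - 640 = 1238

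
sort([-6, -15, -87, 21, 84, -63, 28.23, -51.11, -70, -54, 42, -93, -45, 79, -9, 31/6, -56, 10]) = [-93, -87, -70, -63, -56, -54, -51.11, -45, -15, -9, -6, 31/6, 10, 21, 28.23, 42, 79, 84]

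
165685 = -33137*(-5)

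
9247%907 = 177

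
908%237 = 197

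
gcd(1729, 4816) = 7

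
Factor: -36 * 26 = -1 * 2^3 * 3^2 * 13^1 = -936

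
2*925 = 1850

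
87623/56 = 1564 + 39/56 ≈ 1564.70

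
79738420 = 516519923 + -436781503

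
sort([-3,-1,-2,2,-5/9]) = [-3,-2,-1,-5/9,2]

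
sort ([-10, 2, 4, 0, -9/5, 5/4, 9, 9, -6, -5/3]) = [-10, -6, -9/5, -5/3, 0, 5/4, 2, 4, 9, 9]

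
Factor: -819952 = -1 * 2^4 * 7^1 * 7321^1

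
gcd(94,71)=1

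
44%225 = 44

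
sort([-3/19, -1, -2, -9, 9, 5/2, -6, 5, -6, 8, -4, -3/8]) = [-9, -6, -6, -4, -2, -1, -3/8, -3/19, 5/2, 5, 8, 9]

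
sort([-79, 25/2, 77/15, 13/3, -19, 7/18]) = [-79, -19, 7/18, 13/3, 77/15, 25/2]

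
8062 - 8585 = -523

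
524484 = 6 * 87414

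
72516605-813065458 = -740548853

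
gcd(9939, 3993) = 3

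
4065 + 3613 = 7678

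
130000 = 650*200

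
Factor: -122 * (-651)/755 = 2^1 * 3^1 * 5^(-1) * 7^1 * 31^1 * 61^1 * 151^(-1) = 79422/755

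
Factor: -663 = -1*3^1*13^1*17^1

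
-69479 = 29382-98861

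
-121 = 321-442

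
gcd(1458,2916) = 1458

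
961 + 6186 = 7147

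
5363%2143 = 1077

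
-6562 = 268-6830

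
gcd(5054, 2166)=722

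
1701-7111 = -5410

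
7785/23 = 338 + 11/23 ≈ 338.48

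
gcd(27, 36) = 9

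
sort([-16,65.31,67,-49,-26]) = [-49,-26,-16,65.31,67]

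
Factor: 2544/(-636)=-1*2^2=-4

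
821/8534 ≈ 0.0962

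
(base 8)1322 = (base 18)242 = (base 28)pm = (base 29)oq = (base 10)722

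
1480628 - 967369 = 513259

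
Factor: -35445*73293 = -1*3^2*5^1*11^1*17^1*139^1*2221^1 = -2597870385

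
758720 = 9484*80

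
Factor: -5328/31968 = -1*2^(-1)*3^(-1) = -1/6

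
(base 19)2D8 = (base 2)1111010001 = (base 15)452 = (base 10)977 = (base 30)12H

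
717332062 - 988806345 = -271474283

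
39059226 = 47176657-8117431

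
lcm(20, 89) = 1780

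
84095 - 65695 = 18400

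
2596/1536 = 1 + 265/384 ≈ 1.69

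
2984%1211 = 562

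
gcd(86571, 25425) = 9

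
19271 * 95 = 1830745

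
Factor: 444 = 2^2*3^1*37^1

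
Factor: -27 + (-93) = -1*2^3*3^1*5^1 = -120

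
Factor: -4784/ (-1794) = 2^3*3^ (-1) = 8/3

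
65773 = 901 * 73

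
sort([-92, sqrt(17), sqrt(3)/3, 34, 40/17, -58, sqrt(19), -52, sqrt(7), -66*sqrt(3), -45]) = [-66*sqrt(3), -92, -58, -52, -45, sqrt(3)/3, 40/17, sqrt(7), sqrt(17), sqrt(19), 34]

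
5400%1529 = 813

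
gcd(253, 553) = 1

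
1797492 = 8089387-6291895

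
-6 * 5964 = -35784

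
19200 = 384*50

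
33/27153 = 11/9051 ≈ 0.00122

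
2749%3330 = 2749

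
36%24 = 12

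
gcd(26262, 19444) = 2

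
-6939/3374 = -2 - 191/3374 ≈ -2.06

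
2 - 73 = -71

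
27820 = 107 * 260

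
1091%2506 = 1091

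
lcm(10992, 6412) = 76944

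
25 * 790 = 19750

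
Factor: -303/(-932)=2^(-2) * 3^1 * 101^1 * 233^(-1)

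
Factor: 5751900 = 2^2*3^2*5^2*7^1*11^1*83^1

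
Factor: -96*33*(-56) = 2^8*3^2*7^1*11^1 = 177408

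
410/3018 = 205/1509 ≈ 0.136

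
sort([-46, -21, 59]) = [-46, -21, 59]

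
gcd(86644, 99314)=2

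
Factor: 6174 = 2^1 * 3^2 * 7^3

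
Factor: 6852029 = 631^1*10859^1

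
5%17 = 5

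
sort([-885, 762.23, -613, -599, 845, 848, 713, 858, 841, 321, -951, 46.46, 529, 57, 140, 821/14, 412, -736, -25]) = [-951, -885, -736, -613, -599, -25, 46.46, 57, 821/14, 140, 321, 412, 529, 713, 762.23, 841, 845, 848, 858]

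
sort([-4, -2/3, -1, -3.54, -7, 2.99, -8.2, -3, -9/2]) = [-8.2, -7, -9/2, -4, -3.54, -3, -1, -2/3, 2.99]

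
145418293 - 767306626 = -621888333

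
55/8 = 6 + 7/8 ≈ 6.88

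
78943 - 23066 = 55877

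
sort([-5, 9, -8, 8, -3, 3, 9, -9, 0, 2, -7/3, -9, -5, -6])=[-9, -9, -8, -6, -5, -5, -3, -7/3, 0, 2, 3, 8, 9, 9]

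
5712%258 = 36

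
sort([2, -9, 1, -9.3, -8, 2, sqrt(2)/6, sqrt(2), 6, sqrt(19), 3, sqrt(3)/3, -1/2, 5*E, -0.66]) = [-9.3, -9, -8, -0.66, -1/2, sqrt(2)/6, sqrt(3)/3, 1, sqrt(2), 2, 2, 3, sqrt(19), 6, 5*E]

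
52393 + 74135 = 126528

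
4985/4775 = 997/955 ≈ 1.04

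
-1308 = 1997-3305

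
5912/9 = 656+8/9 ≈ 656.89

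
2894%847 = 353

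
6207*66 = 409662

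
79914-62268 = 17646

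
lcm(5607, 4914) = 437346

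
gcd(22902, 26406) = 6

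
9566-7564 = 2002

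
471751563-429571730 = 42179833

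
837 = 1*837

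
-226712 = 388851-615563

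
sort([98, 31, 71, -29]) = [-29, 31, 71, 98]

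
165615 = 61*2715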